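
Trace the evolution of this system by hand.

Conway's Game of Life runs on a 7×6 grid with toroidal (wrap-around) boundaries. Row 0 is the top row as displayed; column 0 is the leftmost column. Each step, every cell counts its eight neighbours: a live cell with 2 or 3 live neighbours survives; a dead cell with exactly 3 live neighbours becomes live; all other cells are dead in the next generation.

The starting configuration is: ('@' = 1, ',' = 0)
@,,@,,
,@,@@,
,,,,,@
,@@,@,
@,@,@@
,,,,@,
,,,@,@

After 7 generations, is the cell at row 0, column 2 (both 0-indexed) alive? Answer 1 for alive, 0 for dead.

gen 0: @,,@,,
,@,@@,
,,,,,@
,@@,@,
@,@,@@
,,,,@,
,,,@,@
gen 1: @,,@,@
@,@@@@
@@,,,@
,@@,@,
@,@,@,
@,,,,,
,,,@,@
gen 2: ,@,,,,
,,@@,,
,,,,,,
,,@,@,
@,@,,,
@@,@@,
,,,,,@
gen 3: ,,@,,,
,,@,,,
,,@,,,
,@,@,,
@,@,@,
@@@@@,
,@@,@@
gen 4: ,,@,,,
,@@@,,
,@@@,,
,@,@,,
@,,,@,
,,,,,,
,,,,@@
gen 5: ,@@,@,
,,,,,,
@,,,@,
@@,@@,
,,,,,,
,,,,@,
,,,,,,
gen 6: ,,,,,,
,@,@,@
@@,@@,
@@,@@,
,,,@@@
,,,,,,
,,,@,,
gen 7: ,,@,@,
,@,@,@
,,,,,,
,@,,,,
@,@@,@
,,,@,,
,,,,,,

1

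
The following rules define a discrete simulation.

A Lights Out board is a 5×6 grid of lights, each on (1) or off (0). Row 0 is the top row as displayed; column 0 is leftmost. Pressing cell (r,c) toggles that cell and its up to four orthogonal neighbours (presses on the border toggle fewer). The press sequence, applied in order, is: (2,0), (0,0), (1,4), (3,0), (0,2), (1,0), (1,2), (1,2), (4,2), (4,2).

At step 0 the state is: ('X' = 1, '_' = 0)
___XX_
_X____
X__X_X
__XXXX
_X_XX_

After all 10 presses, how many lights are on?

19

k=0  ___XX_
_X____
X__X_X
__XXXX
_X_XX_
k=1  ___XX_
XX____
_X_X_X
X_XXXX
_X_XX_
k=2  XX_XX_
_X____
_X_X_X
X_XXXX
_X_XX_
k=3  XX_X__
_X_XXX
_X_XXX
X_XXXX
_X_XX_
k=4  XX_X__
_X_XXX
XX_XXX
_XXXXX
XX_XX_
k=5  X_X___
_XXXXX
XX_XXX
_XXXXX
XX_XX_
k=6  __X___
X_XXXX
_X_XXX
_XXXXX
XX_XX_
k=7  ______
XX__XX
_XXXXX
_XXXXX
XX_XX_
k=8  __X___
X_XXXX
_X_XXX
_XXXXX
XX_XX_
k=9  __X___
X_XXXX
_X_XXX
_X_XXX
X_X_X_
k=10  __X___
X_XXXX
_X_XXX
_XXXXX
XX_XX_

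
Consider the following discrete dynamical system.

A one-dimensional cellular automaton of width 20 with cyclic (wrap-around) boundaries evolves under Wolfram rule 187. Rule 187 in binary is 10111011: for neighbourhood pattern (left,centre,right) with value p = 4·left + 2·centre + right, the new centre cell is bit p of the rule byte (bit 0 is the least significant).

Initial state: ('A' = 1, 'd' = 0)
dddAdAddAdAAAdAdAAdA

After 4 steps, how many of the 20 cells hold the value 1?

13

k=0  dddAdAddAdAAAdAdAAdA
k=1  AAAdAdAAdAAAdAdAAdAd
k=2  AAdAdAAdAAAdAdAAdAdA
k=3  AdAdAAdAAAdAdAAdAdAA
k=4  dAdAAdAAAdAdAAdAdAAA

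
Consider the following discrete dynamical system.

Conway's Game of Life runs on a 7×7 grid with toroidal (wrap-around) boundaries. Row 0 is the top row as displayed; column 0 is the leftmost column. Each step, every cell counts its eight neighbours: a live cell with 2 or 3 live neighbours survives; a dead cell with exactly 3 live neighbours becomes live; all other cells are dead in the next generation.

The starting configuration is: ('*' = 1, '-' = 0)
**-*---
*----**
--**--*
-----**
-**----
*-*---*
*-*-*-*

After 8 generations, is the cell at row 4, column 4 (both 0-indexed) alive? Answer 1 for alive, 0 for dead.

1

step 0: **-*---
*----**
--**--*
-----**
-**----
*-*---*
*-*-*-*
step 1: --***--
---***-
----*--
**-*-**
-**--*-
--*--**
--*--*-
step 2: --*----
--*--*-
*-*----
**-*-**
---*---
--*****
-**--**
step 3: --**-**
--**---
*-****-
**-**-*
-*-----
**----*
**----*
step 4: ---****
-------
*----*-
------*
-----*-
--*---*
-------
step 5: ----**-
-------
------*
-----**
-----**
-------
---**-*
step 6: ---***-
-----*-
-----**
*------
-----**
----*-*
---**--
step 7: ---*-*-
-------
-----**
*------
*----**
---**-*
-------
step 8: -------
----***
------*
*------
*---**-
*---*-*
---*-*-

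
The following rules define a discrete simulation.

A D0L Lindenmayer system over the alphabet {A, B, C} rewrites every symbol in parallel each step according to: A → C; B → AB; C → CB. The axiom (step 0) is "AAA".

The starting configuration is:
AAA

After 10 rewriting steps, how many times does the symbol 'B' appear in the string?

258

step 0: AAA
step 1: CCC
step 2: CBCBCB
step 3: CBABCBABCBAB
step 4: CBABCABCBABCABCBABCAB
step 5: CBABCABCBCABCBABCABCBCABCBABCABCBCAB
step 6: CBABCABCBCABCBABCBCABCBABCABCBCABCBABCBCABCBABCABCBCABCBABCBCAB
step 7: CBABCABCBCABCBABCBCABCBABCABCBABCBCABCBABCABCBCABCBABCBCABCBABCABCBABCBCABCBABCABCBCABCBABCBCABCBABCABCBABCBCAB
step 8: CBABCABCBCABCBABCBCABCBABCABCBABCBCABCBABCABCBCABCBABCABCB…CBCABCBABCBCABCBABCABCBABCBCABCBABCABCBCABCBABCABCBABCBCAB  (len 195)
step 9: CBABCABCBCABCBABCBCABCBABCABCBABCBCABCBABCABCBCABCBABCABCB…CBABCBCABCBABCABCBCABCBABCBCABCBABCABCBCABCBABCABCBABCBCAB  (len 342)
step 10: CBABCABCBCABCBABCBCABCBABCABCBABCBCABCBABCABCBCABCBABCABCB…CBABCBCABCBABCABCBCABCBABCBCABCBABCABCBCABCBABCABCBABCBCAB  (len 600)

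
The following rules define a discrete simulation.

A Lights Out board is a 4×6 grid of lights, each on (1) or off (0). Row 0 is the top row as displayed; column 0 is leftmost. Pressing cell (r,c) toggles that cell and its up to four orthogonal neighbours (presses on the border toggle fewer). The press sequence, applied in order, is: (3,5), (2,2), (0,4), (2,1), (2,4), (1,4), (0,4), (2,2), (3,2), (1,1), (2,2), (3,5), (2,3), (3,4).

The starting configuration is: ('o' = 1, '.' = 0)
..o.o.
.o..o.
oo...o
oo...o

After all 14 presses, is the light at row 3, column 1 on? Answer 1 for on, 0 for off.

1

step 0: ..o.o.
.o..o.
oo...o
oo...o
step 1: ..o.o.
.o..o.
oo....
oo..o.
step 2: ..o.o.
.oo.o.
o.oo..
ooo.o.
step 3: ..oo.o
.oo...
o.oo..
ooo.o.
step 4: ..oo.o
..o...
.o.o..
o.o.o.
step 5: ..oo.o
..o.o.
.o..oo
o.o...
step 6: ..oooo
..oo.o
.o...o
o.o...
step 7: ..o...
..oooo
.o...o
o.o...
step 8: ..o...
...ooo
..oo.o
o.....
step 9: ..o...
...ooo
...o.o
oooo..
step 10: .oo...
oooooo
.o.o.o
oooo..
step 11: .oo...
oo.ooo
..o..o
oo.o..
step 12: .oo...
oo.ooo
..o...
oo.ooo
step 13: .oo...
oo..oo
...oo.
oo..oo
step 14: .oo...
oo..oo
...o..
oo.o..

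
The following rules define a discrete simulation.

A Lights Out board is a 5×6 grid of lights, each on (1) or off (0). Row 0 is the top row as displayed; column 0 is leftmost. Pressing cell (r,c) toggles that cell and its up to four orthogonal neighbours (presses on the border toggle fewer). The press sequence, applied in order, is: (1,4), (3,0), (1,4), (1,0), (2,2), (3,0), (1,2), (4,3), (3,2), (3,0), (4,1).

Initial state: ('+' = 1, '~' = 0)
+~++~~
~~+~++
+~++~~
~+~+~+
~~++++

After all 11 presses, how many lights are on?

13

gen 0: +~++~~
~~+~++
+~++~~
~+~+~+
~~++++
gen 1: +~+++~
~~++~~
+~+++~
~+~+~+
~~++++
gen 2: +~+++~
~~++~~
~~+++~
+~~+~+
+~++++
gen 3: +~++~~
~~+~++
~~++~~
+~~+~+
+~++++
gen 4: ~~++~~
+++~++
+~++~~
+~~+~+
+~++++
gen 5: ~~++~~
++~~++
++~~~~
+~++~+
+~++++
gen 6: ~~++~~
++~~++
~+~~~~
~+++~+
~~++++
gen 7: ~~~+~~
+~++++
~++~~~
~+++~+
~~++++
gen 8: ~~~+~~
+~++++
~++~~~
~++~~+
~~~~~+
gen 9: ~~~+~~
+~++++
~+~~~~
~~~+~+
~~+~~+
gen 10: ~~~+~~
+~++++
++~~~~
++~+~+
+~+~~+
gen 11: ~~~+~~
+~++++
++~~~~
+~~+~+
~+~~~+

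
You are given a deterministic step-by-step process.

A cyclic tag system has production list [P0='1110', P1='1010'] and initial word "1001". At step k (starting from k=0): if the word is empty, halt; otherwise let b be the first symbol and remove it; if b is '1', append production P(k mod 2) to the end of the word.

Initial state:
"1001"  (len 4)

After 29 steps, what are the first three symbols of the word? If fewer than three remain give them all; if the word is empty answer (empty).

110

step 0: "1001"  (len 4)
step 1: "0011110"  (len 7)
step 2: "011110"  (len 6)
step 3: "11110"  (len 5)
step 4: "11101010"  (len 8)
step 5: "11010101110"  (len 11)
step 6: "10101011101010"  (len 14)
step 7: "01010111010101110"  (len 17)
step 8: "1010111010101110"  (len 16)
step 9: "0101110101011101110"  (len 19)
step 10: "101110101011101110"  (len 18)
step 11: "011101010111011101110"  (len 21)
step 12: "11101010111011101110"  (len 20)
step 13: "11010101110111011101110"  (len 23)
step 14: "10101011101110111011101010"  (len 26)
step 15: "01010111011101110111010101110"  (len 29)
step 16: "1010111011101110111010101110"  (len 28)
step 17: "0101110111011101110101011101110"  (len 31)
step 18: "101110111011101110101011101110"  (len 30)
step 19: "011101110111011101010111011101110"  (len 33)
step 20: "11101110111011101010111011101110"  (len 32)
step 21: "11011101110111010101110111011101110"  (len 35)
step 22: "10111011101110101011101110111011101010"  (len 38)
step 23: "01110111011101010111011101110111010101110"  (len 41)
step 24: "1110111011101010111011101110111010101110"  (len 40)
step 25: "1101110111010101110111011101110101011101110"  (len 43)
step 26: "1011101110101011101110111011101010111011101010"  (len 46)
step 27: "0111011101010111011101110111010101110111010101110"  (len 49)
step 28: "111011101010111011101110111010101110111010101110"  (len 48)
step 29: "110111010101110111011101110101011101110101011101110"  (len 51)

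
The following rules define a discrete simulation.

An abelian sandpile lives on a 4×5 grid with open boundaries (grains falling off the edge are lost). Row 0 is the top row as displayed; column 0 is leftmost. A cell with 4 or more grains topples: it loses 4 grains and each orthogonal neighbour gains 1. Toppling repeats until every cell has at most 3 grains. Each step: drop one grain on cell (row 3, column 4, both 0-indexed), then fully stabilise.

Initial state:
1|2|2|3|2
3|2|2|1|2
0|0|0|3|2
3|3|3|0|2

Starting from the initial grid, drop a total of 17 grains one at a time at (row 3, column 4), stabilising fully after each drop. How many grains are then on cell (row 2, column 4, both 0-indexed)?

1

k=0  1|2|2|3|2
3|2|2|1|2
0|0|0|3|2
3|3|3|0|2
k=1  1|2|2|3|2
3|2|2|1|2
0|0|0|3|2
3|3|3|0|3
k=2  1|2|2|3|2
3|2|2|1|2
0|0|0|3|3
3|3|3|1|0
k=3  1|2|2|3|2
3|2|2|1|2
0|0|0|3|3
3|3|3|1|1
k=4  1|2|2|3|2
3|2|2|1|2
0|0|0|3|3
3|3|3|1|2
k=5  1|2|2|3|2
3|2|2|1|2
0|0|0|3|3
3|3|3|1|3
k=6  1|2|2|3|2
3|2|2|2|3
0|0|1|0|1
3|3|3|3|1
k=7  1|2|2|3|2
3|2|2|2|3
0|0|1|0|1
3|3|3|3|2
k=8  1|2|2|3|2
3|2|2|2|3
0|0|1|0|1
3|3|3|3|3
k=9  1|2|2|3|2
3|2|2|2|3
1|1|2|1|2
0|1|1|1|1
k=10  1|2|2|3|2
3|2|2|2|3
1|1|2|1|2
0|1|1|1|2
k=11  1|2|2|3|2
3|2|2|2|3
1|1|2|1|2
0|1|1|1|3
k=12  1|2|2|3|2
3|2|2|2|3
1|1|2|1|3
0|1|1|2|0
k=13  1|2|2|3|2
3|2|2|2|3
1|1|2|1|3
0|1|1|2|1
k=14  1|2|2|3|2
3|2|2|2|3
1|1|2|1|3
0|1|1|2|2
k=15  1|2|2|3|2
3|2|2|2|3
1|1|2|1|3
0|1|1|2|3
k=16  1|2|2|3|3
3|2|2|3|0
1|1|2|2|1
0|1|1|3|1
k=17  1|2|2|3|3
3|2|2|3|0
1|1|2|2|1
0|1|1|3|2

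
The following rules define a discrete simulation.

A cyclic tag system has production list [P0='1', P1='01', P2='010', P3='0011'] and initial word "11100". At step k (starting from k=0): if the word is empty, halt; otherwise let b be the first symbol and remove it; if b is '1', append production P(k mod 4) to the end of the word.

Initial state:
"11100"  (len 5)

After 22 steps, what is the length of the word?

10

k=0  "11100"  (len 5)
k=1  "11001"  (len 5)
k=2  "100101"  (len 6)
k=3  "00101010"  (len 8)
k=4  "0101010"  (len 7)
k=5  "101010"  (len 6)
k=6  "0101001"  (len 7)
k=7  "101001"  (len 6)
k=8  "010010011"  (len 9)
k=9  "10010011"  (len 8)
k=10  "001001101"  (len 9)
k=11  "01001101"  (len 8)
k=12  "1001101"  (len 7)
k=13  "0011011"  (len 7)
k=14  "011011"  (len 6)
k=15  "11011"  (len 5)
k=16  "10110011"  (len 8)
k=17  "01100111"  (len 8)
k=18  "1100111"  (len 7)
k=19  "100111010"  (len 9)
k=20  "001110100011"  (len 12)
k=21  "01110100011"  (len 11)
k=22  "1110100011"  (len 10)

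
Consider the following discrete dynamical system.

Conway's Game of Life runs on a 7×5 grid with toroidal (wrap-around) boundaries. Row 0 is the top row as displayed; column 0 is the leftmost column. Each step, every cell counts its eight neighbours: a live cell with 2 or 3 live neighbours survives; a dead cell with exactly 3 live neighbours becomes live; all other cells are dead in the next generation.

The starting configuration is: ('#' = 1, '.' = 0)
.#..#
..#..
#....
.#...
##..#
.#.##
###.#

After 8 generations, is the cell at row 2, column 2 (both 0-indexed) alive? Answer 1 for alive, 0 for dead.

gen 0: .#..#
..#..
#....
.#...
##..#
.#.##
###.#
gen 1: ....#
##...
.#...
.#..#
.#.##
.....
.....
gen 2: #....
##...
.##..
.#.##
..###
.....
.....
gen 3: ##...
#.#..
...##
.#..#
#.#.#
...#.
.....
gen 4: ##...
#.##.
.####
.##..
###.#
...##
.....
gen 5: ###.#
.....
....#
.....
....#
.####
#...#
gen 6: .#.##
.#.##
.....
.....
#.#.#
.##..
.....
gen 7: ...##
...##
.....
.....
#.##.
####.
##.#.
gen 8: .....
...##
.....
.....
#..#.
.....
.....

0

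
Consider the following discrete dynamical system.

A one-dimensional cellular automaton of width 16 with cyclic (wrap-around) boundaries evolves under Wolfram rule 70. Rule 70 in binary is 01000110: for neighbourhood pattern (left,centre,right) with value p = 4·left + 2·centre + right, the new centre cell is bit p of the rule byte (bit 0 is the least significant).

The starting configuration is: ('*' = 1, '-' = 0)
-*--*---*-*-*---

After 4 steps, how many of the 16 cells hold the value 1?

k=0  -*--*---*-*-*---
k=1  **-**--**-*-*---
k=2  -*--*-*-*-*-*--*
k=3  -*-**-*-*-*-*-**
k=4  -*--*-*-*-*-*--*

7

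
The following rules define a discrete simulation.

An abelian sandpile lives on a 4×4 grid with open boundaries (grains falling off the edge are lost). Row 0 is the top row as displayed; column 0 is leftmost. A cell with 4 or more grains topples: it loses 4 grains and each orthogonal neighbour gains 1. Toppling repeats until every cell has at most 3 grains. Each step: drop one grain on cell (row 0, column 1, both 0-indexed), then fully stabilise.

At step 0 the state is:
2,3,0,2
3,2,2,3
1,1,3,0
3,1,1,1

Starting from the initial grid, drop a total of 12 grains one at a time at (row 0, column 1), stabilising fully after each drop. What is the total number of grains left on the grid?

t=0: 2,3,0,2
3,2,2,3
1,1,3,0
3,1,1,1
t=1: 3,0,1,2
3,3,2,3
1,1,3,0
3,1,1,1
t=2: 3,1,1,2
3,3,2,3
1,1,3,0
3,1,1,1
t=3: 3,2,1,2
3,3,2,3
1,1,3,0
3,1,1,1
t=4: 3,3,1,2
3,3,2,3
1,1,3,0
3,1,1,1
t=5: 1,2,2,2
1,1,3,3
2,2,3,0
3,1,1,1
t=6: 1,3,2,2
1,1,3,3
2,2,3,0
3,1,1,1
t=7: 2,0,3,2
1,2,3,3
2,2,3,0
3,1,1,1
t=8: 2,1,3,2
1,2,3,3
2,2,3,0
3,1,1,1
t=9: 2,2,3,2
1,2,3,3
2,2,3,0
3,1,1,1
t=10: 2,3,3,2
1,2,3,3
2,2,3,0
3,1,1,1
t=11: 3,2,2,0
2,1,3,1
3,0,1,2
3,2,2,1
t=12: 3,3,2,0
2,1,3,1
3,0,1,2
3,2,2,1

29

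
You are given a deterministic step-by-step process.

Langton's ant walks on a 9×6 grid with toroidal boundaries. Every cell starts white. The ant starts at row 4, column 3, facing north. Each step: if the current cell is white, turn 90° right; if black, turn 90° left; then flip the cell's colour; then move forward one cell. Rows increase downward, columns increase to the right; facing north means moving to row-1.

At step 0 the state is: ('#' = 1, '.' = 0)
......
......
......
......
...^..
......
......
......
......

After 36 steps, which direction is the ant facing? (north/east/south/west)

step 0: ......
......
......
......
...^..
......
......
......
......
step 1: ......
......
......
......
...#>.
......
......
......
......
step 2: ......
......
......
......
...##.
....v.
......
......
......
step 3: ......
......
......
......
...##.
...<#.
......
......
......
step 4: ......
......
......
......
...^#.
...##.
......
......
......
step 5: ......
......
......
......
..<.#.
...##.
......
......
......
step 6: ......
......
......
..^...
..#.#.
...##.
......
......
......
step 7: ......
......
......
..#>..
..#.#.
...##.
......
......
......
step 8: ......
......
......
..##..
..#v#.
...##.
......
......
......
step 9: ......
......
......
..##..
..<##.
...##.
......
......
......
step 10: ......
......
......
..##..
...##.
..v##.
......
......
......
step 11: ......
......
......
..##..
...##.
.<###.
......
......
......
step 12: ......
......
......
..##..
.^.##.
.####.
......
......
......
step 13: ......
......
......
..##..
.#>##.
.####.
......
......
......
step 14: ......
......
......
..##..
.####.
.#v##.
......
......
......
step 15: ......
......
......
..##..
.####.
.#.>#.
......
......
......
step 16: ......
......
......
..##..
.##^#.
.#..#.
......
......
......
step 17: ......
......
......
..##..
.#<.#.
.#..#.
......
......
......
step 18: ......
......
......
..##..
.#..#.
.#v.#.
......
......
......
step 19: ......
......
......
..##..
.#..#.
.<#.#.
......
......
......
step 20: ......
......
......
..##..
.#..#.
..#.#.
.v....
......
......
step 21: ......
......
......
..##..
.#..#.
..#.#.
<#....
......
......
step 22: ......
......
......
..##..
.#..#.
^.#.#.
##....
......
......
step 23: ......
......
......
..##..
.#..#.
#>#.#.
##....
......
......
step 24: ......
......
......
..##..
.#..#.
###.#.
#v....
......
......
step 25: ......
......
......
..##..
.#..#.
###.#.
#.>...
......
......
step 26: ......
......
......
..##..
.#..#.
###.#.
#.#...
..v...
......
step 27: ......
......
......
..##..
.#..#.
###.#.
#.#...
.<#...
......
step 28: ......
......
......
..##..
.#..#.
###.#.
#^#...
.##...
......
step 29: ......
......
......
..##..
.#..#.
###.#.
##>...
.##...
......
step 30: ......
......
......
..##..
.#..#.
##^.#.
##....
.##...
......
step 31: ......
......
......
..##..
.#..#.
#<..#.
##....
.##...
......
step 32: ......
......
......
..##..
.#..#.
#...#.
#v....
.##...
......
step 33: ......
......
......
..##..
.#..#.
#...#.
#.>...
.##...
......
step 34: ......
......
......
..##..
.#..#.
#...#.
#.#...
.#v...
......
step 35: ......
......
......
..##..
.#..#.
#...#.
#.#...
.#.>..
......
step 36: ......
......
......
..##..
.#..#.
#...#.
#.#...
.#.#..
...v..

south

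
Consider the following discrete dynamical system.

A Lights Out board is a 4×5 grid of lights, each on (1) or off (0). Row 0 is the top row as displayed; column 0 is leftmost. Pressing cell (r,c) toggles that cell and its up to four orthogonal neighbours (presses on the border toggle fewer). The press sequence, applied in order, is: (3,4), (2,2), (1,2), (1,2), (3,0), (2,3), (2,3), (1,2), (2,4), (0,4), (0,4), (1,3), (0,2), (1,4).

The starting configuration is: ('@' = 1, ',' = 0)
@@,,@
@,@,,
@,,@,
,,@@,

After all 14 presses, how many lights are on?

10

k=0  @@,,@
@,@,,
@,,@,
,,@@,
k=1  @@,,@
@,@,,
@,,@@
,,@,@
k=2  @@,,@
@,,,,
@@@,@
,,,,@
k=3  @@@,@
@@@@,
@@,,@
,,,,@
k=4  @@,,@
@,,,,
@@@,@
,,,,@
k=5  @@,,@
@,,,,
,@@,@
@@,,@
k=6  @@,,@
@,,@,
,@,@,
@@,@@
k=7  @@,,@
@,,,,
,@@,@
@@,,@
k=8  @@@,@
@@@@,
,@,,@
@@,,@
k=9  @@@,@
@@@@@
,@,@,
@@,,,
k=10  @@@@,
@@@@,
,@,@,
@@,,,
k=11  @@@,@
@@@@@
,@,@,
@@,,,
k=12  @@@@@
@@,,,
,@,,,
@@,,,
k=13  @,,,@
@@@,,
,@,,,
@@,,,
k=14  @,,,,
@@@@@
,@,,@
@@,,,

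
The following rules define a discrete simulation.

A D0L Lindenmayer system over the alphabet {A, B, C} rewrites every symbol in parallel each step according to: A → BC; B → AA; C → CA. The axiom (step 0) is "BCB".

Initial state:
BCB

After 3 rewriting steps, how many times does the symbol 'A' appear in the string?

16

k=0  BCB
k=1  AACAAA
k=2  BCBCCABCBCBC
k=3  AACAAACACABCAACAAACAAACA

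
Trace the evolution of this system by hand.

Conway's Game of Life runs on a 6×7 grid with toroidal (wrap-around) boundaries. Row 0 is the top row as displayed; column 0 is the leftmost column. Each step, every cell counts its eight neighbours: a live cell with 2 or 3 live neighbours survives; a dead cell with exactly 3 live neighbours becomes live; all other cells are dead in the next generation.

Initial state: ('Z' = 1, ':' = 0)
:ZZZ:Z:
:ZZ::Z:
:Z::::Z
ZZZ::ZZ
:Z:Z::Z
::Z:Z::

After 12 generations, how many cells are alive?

k=0  :ZZZ:Z:
:ZZ::Z:
:Z::::Z
ZZZ::ZZ
:Z:Z::Z
::Z:Z::
k=1  :::::Z:
:::ZZZZ
:::::::
:::::Z:
:::ZZ:Z
Z:::ZZ:
k=2  :::Z:::
::::ZZZ
::::::Z
::::ZZ:
:::Z::Z
:::Z:::
k=3  :::Z:Z:
::::ZZZ
::::::Z
::::ZZZ
:::Z:Z:
::ZZZ::
k=4  ::Z:::Z
::::Z:Z
Z::::::
::::Z:Z
::Z:::Z
::Z::Z:
k=5  :::Z::Z
Z::::ZZ
Z:::::Z
Z::::ZZ
:::Z::Z
:ZZZ:ZZ
k=6  :Z:Z:::
:::::Z:
:Z:::::
:::::Z:
:Z:Z:::
:::Z:ZZ
k=7  ::Z::ZZ
::Z::::
:::::::
::Z::::
::Z::ZZ
Z::Z:::
k=8  :ZZZ::Z
:::::::
:::::::
:::::::
:ZZZ::Z
ZZZZZ::
k=9  ::::Z::
::Z::::
:::::::
::Z::::
::::Z::
::::ZZZ
k=10  :::ZZ::
:::::::
:::::::
:::::::
:::ZZ::
:::ZZ::
k=11  :::ZZ::
:::::::
:::::::
:::::::
:::ZZ::
::Z::Z:
k=12  :::ZZ::
:::::::
:::::::
:::::::
:::ZZ::
::Z::Z:

6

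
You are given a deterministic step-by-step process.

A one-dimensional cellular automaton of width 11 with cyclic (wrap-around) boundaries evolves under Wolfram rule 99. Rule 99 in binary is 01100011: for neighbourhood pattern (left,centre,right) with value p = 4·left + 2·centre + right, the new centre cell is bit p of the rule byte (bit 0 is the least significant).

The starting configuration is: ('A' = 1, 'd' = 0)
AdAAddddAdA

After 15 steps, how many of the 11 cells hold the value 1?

k=0  AdAAddddAdA
k=1  AAdAdAAAdAd
k=2  dAAdAddAAdA
k=3  AdAAddAdAAd
k=4  dAdAdAdAdAA
k=5  AdAdAdAdAdA
k=6  AAdAdAdAdAd
k=7  dAAdAdAdAdA
k=8  AdAAdAdAdAd
k=9  dAdAAdAdAdA
k=10  AdAdAAdAdAd
k=11  dAdAdAAdAdA
k=12  AdAdAdAAdAd
k=13  dAdAdAdAAdA
k=14  AdAdAdAdAAd
k=15  dAdAdAdAdAA

6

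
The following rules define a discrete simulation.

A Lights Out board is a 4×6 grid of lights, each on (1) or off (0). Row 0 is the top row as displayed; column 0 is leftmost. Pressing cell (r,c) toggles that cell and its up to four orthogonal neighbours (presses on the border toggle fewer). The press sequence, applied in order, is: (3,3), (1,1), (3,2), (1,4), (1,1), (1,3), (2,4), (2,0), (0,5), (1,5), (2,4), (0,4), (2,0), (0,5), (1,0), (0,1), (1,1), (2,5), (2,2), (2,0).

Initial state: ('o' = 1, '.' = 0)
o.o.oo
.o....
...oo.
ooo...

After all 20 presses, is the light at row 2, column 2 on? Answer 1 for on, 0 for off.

[0] o.o.oo
.o....
...oo.
ooo...
[1] o.o.oo
.o....
....o.
oo.oo.
[2] ooo.oo
o.o...
.o..o.
oo.oo.
[3] ooo.oo
o.o...
.oo.o.
o.o.o.
[4] ooo..o
o.oooo
.oo...
o.o.o.
[5] o.o..o
.o.ooo
..o...
o.o.o.
[6] o.oo.o
.oo..o
..oo..
o.o.o.
[7] o.oo.o
.oo.oo
..o.oo
o.o...
[8] o.oo.o
ooo.oo
ooo.oo
..o...
[9] o.ooo.
ooo.o.
ooo.oo
..o...
[10] o.oooo
ooo..o
ooo.o.
..o...
[11] o.oooo
ooo.oo
oooo.o
..o.o.
[12] o.o...
ooo..o
oooo.o
..o.o.
[13] o.o...
.oo..o
..oo.o
o.o.o.
[14] o.o.oo
.oo...
..oo.o
o.o.o.
[15] ..o.oo
o.o...
o.oo.o
o.o.o.
[16] oo..oo
ooo...
o.oo.o
o.o.o.
[17] o...oo
......
oooo.o
o.o.o.
[18] o...oo
.....o
ooooo.
o.o.oo
[19] o...oo
..o..o
o...o.
o...oo
[20] o...oo
o.o..o
.o..o.
....oo

0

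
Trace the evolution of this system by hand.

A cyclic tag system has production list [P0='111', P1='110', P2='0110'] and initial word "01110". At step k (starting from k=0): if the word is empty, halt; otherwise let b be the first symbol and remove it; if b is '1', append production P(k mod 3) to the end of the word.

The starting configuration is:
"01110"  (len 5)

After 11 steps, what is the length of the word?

17

step 0: "01110"  (len 5)
step 1: "1110"  (len 4)
step 2: "110110"  (len 6)
step 3: "101100110"  (len 9)
step 4: "01100110111"  (len 11)
step 5: "1100110111"  (len 10)
step 6: "1001101110110"  (len 13)
step 7: "001101110110111"  (len 15)
step 8: "01101110110111"  (len 14)
step 9: "1101110110111"  (len 13)
step 10: "101110110111111"  (len 15)
step 11: "01110110111111110"  (len 17)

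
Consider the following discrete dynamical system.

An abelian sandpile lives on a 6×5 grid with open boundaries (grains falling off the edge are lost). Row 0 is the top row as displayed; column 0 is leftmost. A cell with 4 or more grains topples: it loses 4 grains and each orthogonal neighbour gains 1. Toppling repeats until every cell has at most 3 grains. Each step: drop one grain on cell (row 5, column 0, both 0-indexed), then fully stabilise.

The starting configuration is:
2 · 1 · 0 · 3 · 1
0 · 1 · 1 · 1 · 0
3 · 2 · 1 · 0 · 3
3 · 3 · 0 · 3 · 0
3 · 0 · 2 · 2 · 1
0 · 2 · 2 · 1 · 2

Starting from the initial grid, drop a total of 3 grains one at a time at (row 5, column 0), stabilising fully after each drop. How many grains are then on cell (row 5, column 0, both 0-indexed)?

3

k=0  2 · 1 · 0 · 3 · 1
0 · 1 · 1 · 1 · 0
3 · 2 · 1 · 0 · 3
3 · 3 · 0 · 3 · 0
3 · 0 · 2 · 2 · 1
0 · 2 · 2 · 1 · 2
k=1  2 · 1 · 0 · 3 · 1
0 · 1 · 1 · 1 · 0
3 · 2 · 1 · 0 · 3
3 · 3 · 0 · 3 · 0
3 · 0 · 2 · 2 · 1
1 · 2 · 2 · 1 · 2
k=2  2 · 1 · 0 · 3 · 1
0 · 1 · 1 · 1 · 0
3 · 2 · 1 · 0 · 3
3 · 3 · 0 · 3 · 0
3 · 0 · 2 · 2 · 1
2 · 2 · 2 · 1 · 2
k=3  2 · 1 · 0 · 3 · 1
0 · 1 · 1 · 1 · 0
3 · 2 · 1 · 0 · 3
3 · 3 · 0 · 3 · 0
3 · 0 · 2 · 2 · 1
3 · 2 · 2 · 1 · 2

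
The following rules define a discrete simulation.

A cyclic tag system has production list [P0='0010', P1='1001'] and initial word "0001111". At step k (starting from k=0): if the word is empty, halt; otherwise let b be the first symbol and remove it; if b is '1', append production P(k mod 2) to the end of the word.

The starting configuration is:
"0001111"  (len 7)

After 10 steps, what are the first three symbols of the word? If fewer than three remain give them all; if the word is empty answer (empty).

step 0: "0001111"  (len 7)
step 1: "001111"  (len 6)
step 2: "01111"  (len 5)
step 3: "1111"  (len 4)
step 4: "1111001"  (len 7)
step 5: "1110010010"  (len 10)
step 6: "1100100101001"  (len 13)
step 7: "1001001010010010"  (len 16)
step 8: "0010010100100101001"  (len 19)
step 9: "010010100100101001"  (len 18)
step 10: "10010100100101001"  (len 17)

100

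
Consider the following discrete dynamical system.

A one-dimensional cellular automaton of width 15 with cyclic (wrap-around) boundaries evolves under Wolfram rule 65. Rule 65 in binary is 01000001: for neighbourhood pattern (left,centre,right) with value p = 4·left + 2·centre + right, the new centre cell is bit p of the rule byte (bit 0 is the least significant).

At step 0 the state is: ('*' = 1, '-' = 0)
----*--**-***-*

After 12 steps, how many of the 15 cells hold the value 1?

4

k=0  ----*--**-***-*
k=1  -**-----*---*--
k=2  --*-***---*---*
k=3  ------*-*---*--
k=4  *****-----*---*
k=5  ----*-***---*--
k=6  ***-----*-*---*
k=7  --*-***-----*--
k=8  *-----*-***---*
k=9  *-***-----*-*--
k=10  ----*-***------
k=11  ***-----*-*****
k=12  --*-***--------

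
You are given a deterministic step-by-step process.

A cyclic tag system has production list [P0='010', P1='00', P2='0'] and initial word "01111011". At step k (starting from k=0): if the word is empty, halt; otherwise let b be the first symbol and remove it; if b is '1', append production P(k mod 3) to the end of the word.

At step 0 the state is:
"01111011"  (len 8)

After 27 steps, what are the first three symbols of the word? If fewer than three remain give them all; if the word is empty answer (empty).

t=0: "01111011"  (len 8)
t=1: "1111011"  (len 7)
t=2: "11101100"  (len 8)
t=3: "11011000"  (len 8)
t=4: "1011000010"  (len 10)
t=5: "01100001000"  (len 11)
t=6: "1100001000"  (len 10)
t=7: "100001000010"  (len 12)
t=8: "0000100001000"  (len 13)
t=9: "000100001000"  (len 12)
t=10: "00100001000"  (len 11)
t=11: "0100001000"  (len 10)
t=12: "100001000"  (len 9)
t=13: "00001000010"  (len 11)
t=14: "0001000010"  (len 10)
t=15: "001000010"  (len 9)
t=16: "01000010"  (len 8)
t=17: "1000010"  (len 7)
t=18: "0000100"  (len 7)
t=19: "000100"  (len 6)
t=20: "00100"  (len 5)
t=21: "0100"  (len 4)
t=22: "100"  (len 3)
t=23: "0000"  (len 4)
t=24: "000"  (len 3)
t=25: "00"  (len 2)
t=26: "0"  (len 1)
t=27: (halted — word empty)

(empty)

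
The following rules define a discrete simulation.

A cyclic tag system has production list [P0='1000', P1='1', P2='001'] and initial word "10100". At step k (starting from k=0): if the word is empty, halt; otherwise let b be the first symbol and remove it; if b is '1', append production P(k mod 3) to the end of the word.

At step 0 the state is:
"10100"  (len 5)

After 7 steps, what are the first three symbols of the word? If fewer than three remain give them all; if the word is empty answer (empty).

000

[0] "10100"  (len 5)
[1] "01001000"  (len 8)
[2] "1001000"  (len 7)
[3] "001000001"  (len 9)
[4] "01000001"  (len 8)
[5] "1000001"  (len 7)
[6] "000001001"  (len 9)
[7] "00001001"  (len 8)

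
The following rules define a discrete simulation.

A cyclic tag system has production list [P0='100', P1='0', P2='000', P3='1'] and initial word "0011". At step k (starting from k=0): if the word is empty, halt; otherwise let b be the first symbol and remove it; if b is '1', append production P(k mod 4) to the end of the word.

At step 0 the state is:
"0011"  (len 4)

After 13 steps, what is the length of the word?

0

step 0: "0011"  (len 4)
step 1: "011"  (len 3)
step 2: "11"  (len 2)
step 3: "1000"  (len 4)
step 4: "0001"  (len 4)
step 5: "001"  (len 3)
step 6: "01"  (len 2)
step 7: "1"  (len 1)
step 8: "1"  (len 1)
step 9: "100"  (len 3)
step 10: "000"  (len 3)
step 11: "00"  (len 2)
step 12: "0"  (len 1)
step 13: (halted — word empty)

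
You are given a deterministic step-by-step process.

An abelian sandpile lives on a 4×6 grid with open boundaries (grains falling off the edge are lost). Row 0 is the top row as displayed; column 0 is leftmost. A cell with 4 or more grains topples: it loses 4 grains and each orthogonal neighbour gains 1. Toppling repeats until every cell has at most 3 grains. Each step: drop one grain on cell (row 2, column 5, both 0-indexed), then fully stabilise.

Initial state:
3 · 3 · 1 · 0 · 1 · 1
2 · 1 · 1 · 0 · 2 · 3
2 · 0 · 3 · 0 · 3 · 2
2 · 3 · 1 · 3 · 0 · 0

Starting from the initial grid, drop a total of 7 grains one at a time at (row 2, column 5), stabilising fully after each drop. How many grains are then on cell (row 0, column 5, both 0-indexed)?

[0] 3 · 3 · 1 · 0 · 1 · 1
2 · 1 · 1 · 0 · 2 · 3
2 · 0 · 3 · 0 · 3 · 2
2 · 3 · 1 · 3 · 0 · 0
[1] 3 · 3 · 1 · 0 · 1 · 1
2 · 1 · 1 · 0 · 2 · 3
2 · 0 · 3 · 0 · 3 · 3
2 · 3 · 1 · 3 · 0 · 0
[2] 3 · 3 · 1 · 0 · 2 · 2
2 · 1 · 1 · 1 · 0 · 1
2 · 0 · 3 · 1 · 1 · 2
2 · 3 · 1 · 3 · 1 · 1
[3] 3 · 3 · 1 · 0 · 2 · 2
2 · 1 · 1 · 1 · 0 · 1
2 · 0 · 3 · 1 · 1 · 3
2 · 3 · 1 · 3 · 1 · 1
[4] 3 · 3 · 1 · 0 · 2 · 2
2 · 1 · 1 · 1 · 0 · 2
2 · 0 · 3 · 1 · 2 · 0
2 · 3 · 1 · 3 · 1 · 2
[5] 3 · 3 · 1 · 0 · 2 · 2
2 · 1 · 1 · 1 · 0 · 2
2 · 0 · 3 · 1 · 2 · 1
2 · 3 · 1 · 3 · 1 · 2
[6] 3 · 3 · 1 · 0 · 2 · 2
2 · 1 · 1 · 1 · 0 · 2
2 · 0 · 3 · 1 · 2 · 2
2 · 3 · 1 · 3 · 1 · 2
[7] 3 · 3 · 1 · 0 · 2 · 2
2 · 1 · 1 · 1 · 0 · 2
2 · 0 · 3 · 1 · 2 · 3
2 · 3 · 1 · 3 · 1 · 2

2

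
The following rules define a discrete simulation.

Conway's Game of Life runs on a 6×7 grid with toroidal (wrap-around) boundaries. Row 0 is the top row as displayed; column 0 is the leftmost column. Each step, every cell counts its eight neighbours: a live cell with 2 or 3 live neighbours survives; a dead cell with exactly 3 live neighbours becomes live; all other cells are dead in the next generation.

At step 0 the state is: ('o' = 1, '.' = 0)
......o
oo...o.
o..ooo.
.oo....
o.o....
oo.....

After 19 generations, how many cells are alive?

step 0: ......o
oo...o.
o..ooo.
.oo....
o.o....
oo.....
step 1: ......o
oo...o.
o..ooo.
o.o.o.o
o.o....
oo....o
step 2: .....o.
oo...o.
..oo...
o.o.o..
..oo.o.
.o....o
step 3: .o...o.
.oo.o.o
o.ooo.o
....o..
o.ooooo
..o.ooo
step 4: .o.....
....o.o
o.o.o.o
.......
ooo....
..o....
step 5: .......
.o.o..o
o..o..o
..oo..o
.oo....
o.o....
step 6: ooo....
..o...o
.o.oooo
...o..o
o......
..o....
step 7: o.oo...
....o.o
...oo.o
..oo..o
.......
o.o....
step 8: o.oo..o
o.o.o.o
o.o.o.o
..oooo.
.ooo...
..oo...
step 9: o...ooo
..o.o..
o.o....
o....oo
.o.....
o...o..
step 10: oo..o.o
o...o..
o..o.o.
o.....o
.o...o.
oo..o..
step 11: ...oo.o
...oo..
oo..oo.
oo..oo.
.o...o.
..o.o..
step 12: ..o....
o.o...o
ooo....
..o....
oooo.oo
..o.o..
step 13: ..o....
o.oo..o
o.oo..o
.......
o...ooo
o...ooo
step 14: ..o.o..
o.....o
o.oo..o
.o.oo..
o...o..
oo.oo..
step 15: ..o.ooo
o.o..oo
..ooooo
.o..ooo
o....o.
ooo.oo.
step 16: ..o....
o.o....
..o....
.oo....
..oo...
o.o....
step 17: ..oo...
..oo...
..oo...
.o.....
...o...
..o....
step 18: .o.....
.o..o..
.o.o...
...o...
..o....
..o....
step 19: .oo....
oo.....
...oo..
...o...
..oo...
.oo....

11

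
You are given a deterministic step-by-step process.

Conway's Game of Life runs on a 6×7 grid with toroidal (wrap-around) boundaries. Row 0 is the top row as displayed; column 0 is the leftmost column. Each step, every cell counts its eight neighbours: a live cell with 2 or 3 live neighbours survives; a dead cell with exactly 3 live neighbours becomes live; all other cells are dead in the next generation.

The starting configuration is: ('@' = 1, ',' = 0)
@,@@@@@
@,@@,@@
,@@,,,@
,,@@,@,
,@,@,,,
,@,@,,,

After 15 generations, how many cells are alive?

gen 0: @,@@@@@
@,@@,@@
,@@,,,@
,,@@,@,
,@,@,,,
,@,@,,,
gen 1: ,,,,,,,
,,,,,,,
,,,,,,,
@,,@@,,
,@,@,,,
,@,,,@@
gen 2: ,,,,,,,
,,,,,,,
,,,,,,,
,,@@@,,
,@,@,@@
@,@,,,,
gen 3: ,,,,,,,
,,,,,,,
,,,@,,,
,,@@@@,
@@,,,@@
@@@,,,@
gen 4: @@,,,,,
,,,,,,,
,,@@,,,
@@@@,@,
,,,,,,,
,,@,,@,
gen 5: ,@,,,,,
,@@,,,,
,,,@@,,
,@,@@,,
,,,@@,@
,@,,,,,
gen 6: @@,,,,,
,@@@,,,
,@,,@,,
,,,,,,,
@,,@@@,
@,@,,,,
gen 7: @,,@,,,
,,,@,,,
,@,@,,,
,,,@,@,
,@,@@,@
@,@@@,,
gen 8: ,@,,,,,
,,,@@,,
,,,@,,,
@,,@,@,
@@,,,,@
@,,,,@@
gen 9: @,,,@@@
,,@@@,,
,,@@,,,
@@@,@,,
,@,,@,,
,,,,,@,
gen 10: ,,,,,,@
,@@,,,@
,,,,,,,
@,,,@,,
@@@@@@,
@,,,,,,
gen 11: ,@,,,,@
@,,,,,,
@@,,,,,
@,@,@@@
@,@@@@,
@,@@@@,
gen 12: ,@@@@@@
,,,,,,@
,,,,,@,
,,@,,,,
@,,,,,,
@,,,,,,
gen 13: ,@@@@@@
@,@@,,@
,,,,,,,
,,,,,,,
,@,,,,,
@,@@@@,
gen 14: ,,,,,,,
@,,,,,@
,,,,,,,
,,,,,,,
,@@@@,,
@,,,,,,
gen 15: @,,,,,@
,,,,,,,
,,,,,,,
,,@@,,,
,@@@,,,
,@@@,,,

10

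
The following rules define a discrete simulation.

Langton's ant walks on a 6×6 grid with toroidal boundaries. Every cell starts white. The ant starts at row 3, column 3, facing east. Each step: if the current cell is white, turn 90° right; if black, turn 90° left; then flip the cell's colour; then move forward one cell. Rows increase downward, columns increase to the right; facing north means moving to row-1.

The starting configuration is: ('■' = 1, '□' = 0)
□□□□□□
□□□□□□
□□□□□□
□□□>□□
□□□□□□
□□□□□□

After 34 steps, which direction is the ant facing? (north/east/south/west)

t=0: □□□□□□
□□□□□□
□□□□□□
□□□>□□
□□□□□□
□□□□□□
t=1: □□□□□□
□□□□□□
□□□□□□
□□□■□□
□□□v□□
□□□□□□
t=2: □□□□□□
□□□□□□
□□□□□□
□□□■□□
□□<■□□
□□□□□□
t=3: □□□□□□
□□□□□□
□□□□□□
□□^■□□
□□■■□□
□□□□□□
t=4: □□□□□□
□□□□□□
□□□□□□
□□■>□□
□□■■□□
□□□□□□
t=5: □□□□□□
□□□□□□
□□□^□□
□□■□□□
□□■■□□
□□□□□□
t=6: □□□□□□
□□□□□□
□□□■>□
□□■□□□
□□■■□□
□□□□□□
t=7: □□□□□□
□□□□□□
□□□■■□
□□■□v□
□□■■□□
□□□□□□
t=8: □□□□□□
□□□□□□
□□□■■□
□□■<■□
□□■■□□
□□□□□□
t=9: □□□□□□
□□□□□□
□□□^■□
□□■■■□
□□■■□□
□□□□□□
t=10: □□□□□□
□□□□□□
□□<□■□
□□■■■□
□□■■□□
□□□□□□
t=11: □□□□□□
□□^□□□
□□■□■□
□□■■■□
□□■■□□
□□□□□□
t=12: □□□□□□
□□■>□□
□□■□■□
□□■■■□
□□■■□□
□□□□□□
t=13: □□□□□□
□□■■□□
□□■v■□
□□■■■□
□□■■□□
□□□□□□
t=14: □□□□□□
□□■■□□
□□<■■□
□□■■■□
□□■■□□
□□□□□□
t=15: □□□□□□
□□■■□□
□□□■■□
□□v■■□
□□■■□□
□□□□□□
t=16: □□□□□□
□□■■□□
□□□■■□
□□□>■□
□□■■□□
□□□□□□
t=17: □□□□□□
□□■■□□
□□□^■□
□□□□■□
□□■■□□
□□□□□□
t=18: □□□□□□
□□■■□□
□□<□■□
□□□□■□
□□■■□□
□□□□□□
t=19: □□□□□□
□□^■□□
□□■□■□
□□□□■□
□□■■□□
□□□□□□
t=20: □□□□□□
□<□■□□
□□■□■□
□□□□■□
□□■■□□
□□□□□□
t=21: □^□□□□
□■□■□□
□□■□■□
□□□□■□
□□■■□□
□□□□□□
t=22: □■>□□□
□■□■□□
□□■□■□
□□□□■□
□□■■□□
□□□□□□
t=23: □■■□□□
□■v■□□
□□■□■□
□□□□■□
□□■■□□
□□□□□□
t=24: □■■□□□
□<■■□□
□□■□■□
□□□□■□
□□■■□□
□□□□□□
t=25: □■■□□□
□□■■□□
□v■□■□
□□□□■□
□□■■□□
□□□□□□
t=26: □■■□□□
□□■■□□
<■■□■□
□□□□■□
□□■■□□
□□□□□□
t=27: □■■□□□
^□■■□□
■■■□■□
□□□□■□
□□■■□□
□□□□□□
t=28: □■■□□□
■>■■□□
■■■□■□
□□□□■□
□□■■□□
□□□□□□
t=29: □■■□□□
■■■■□□
■v■□■□
□□□□■□
□□■■□□
□□□□□□
t=30: □■■□□□
■■■■□□
■□>□■□
□□□□■□
□□■■□□
□□□□□□
t=31: □■■□□□
■■^■□□
■□□□■□
□□□□■□
□□■■□□
□□□□□□
t=32: □■■□□□
■<□■□□
■□□□■□
□□□□■□
□□■■□□
□□□□□□
t=33: □■■□□□
■□□■□□
■v□□■□
□□□□■□
□□■■□□
□□□□□□
t=34: □■■□□□
■□□■□□
<■□□■□
□□□□■□
□□■■□□
□□□□□□

west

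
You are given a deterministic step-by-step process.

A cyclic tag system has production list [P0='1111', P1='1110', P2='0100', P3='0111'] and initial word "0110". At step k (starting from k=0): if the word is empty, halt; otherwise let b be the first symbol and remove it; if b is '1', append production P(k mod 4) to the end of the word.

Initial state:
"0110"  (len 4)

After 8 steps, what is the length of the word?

step 0: "0110"  (len 4)
step 1: "110"  (len 3)
step 2: "101110"  (len 6)
step 3: "011100100"  (len 9)
step 4: "11100100"  (len 8)
step 5: "11001001111"  (len 11)
step 6: "10010011111110"  (len 14)
step 7: "00100111111100100"  (len 17)
step 8: "0100111111100100"  (len 16)

16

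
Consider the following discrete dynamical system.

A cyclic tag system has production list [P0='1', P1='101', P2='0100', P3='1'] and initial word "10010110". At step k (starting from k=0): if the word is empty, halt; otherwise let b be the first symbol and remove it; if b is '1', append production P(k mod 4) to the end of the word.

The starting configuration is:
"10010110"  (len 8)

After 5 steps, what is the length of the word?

5

0) "10010110"  (len 8)
1) "00101101"  (len 8)
2) "0101101"  (len 7)
3) "101101"  (len 6)
4) "011011"  (len 6)
5) "11011"  (len 5)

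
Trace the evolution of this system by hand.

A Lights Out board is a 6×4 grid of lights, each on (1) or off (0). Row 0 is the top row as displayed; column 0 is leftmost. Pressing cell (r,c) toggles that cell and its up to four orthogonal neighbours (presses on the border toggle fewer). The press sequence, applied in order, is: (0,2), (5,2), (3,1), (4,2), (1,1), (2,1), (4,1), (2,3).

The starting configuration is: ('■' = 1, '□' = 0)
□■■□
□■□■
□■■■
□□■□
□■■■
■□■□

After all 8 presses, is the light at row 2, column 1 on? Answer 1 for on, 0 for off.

0

gen 0: □■■□
□■□■
□■■■
□□■□
□■■■
■□■□
gen 1: □□□■
□■■■
□■■■
□□■□
□■■■
■□■□
gen 2: □□□■
□■■■
□■■■
□□■□
□■□■
■■□■
gen 3: □□□■
□■■■
□□■■
■■□□
□□□■
■■□■
gen 4: □□□■
□■■■
□□■■
■■■□
□■■□
■■■■
gen 5: □■□■
■□□■
□■■■
■■■□
□■■□
■■■■
gen 6: □■□■
■■□■
■□□■
■□■□
□■■□
■■■■
gen 7: □■□■
■■□■
■□□■
■■■□
■□□□
■□■■
gen 8: □■□■
■■□□
■□■□
■■■■
■□□□
■□■■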